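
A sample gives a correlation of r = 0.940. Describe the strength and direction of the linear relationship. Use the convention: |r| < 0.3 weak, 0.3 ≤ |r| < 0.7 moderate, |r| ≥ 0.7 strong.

strong positive

r = 0.940 > 0 so the relationship is positive.
|r| = 0.940, which falls in the strong range.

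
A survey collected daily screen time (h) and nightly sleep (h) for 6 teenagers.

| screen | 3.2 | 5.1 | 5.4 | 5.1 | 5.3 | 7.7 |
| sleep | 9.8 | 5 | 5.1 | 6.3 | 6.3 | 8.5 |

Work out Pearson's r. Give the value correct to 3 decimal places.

-0.140

n = 6, Σx = 31.8, Σy = 41, Σx² = 178.8, Σy² = 298.68, Σxy = 215.37
nΣxy − ΣxΣy = 1292.22 − 1303.8 = -11.58
nΣx² − (Σx)² = 1072.8 − 1011.24 = 61.56; nΣy² − (Σy)² = 1792.08 − 1681 = 111.08
r = -11.58 / √(61.56 × 111.08) = -11.58 / 82.6927 ≈ -0.140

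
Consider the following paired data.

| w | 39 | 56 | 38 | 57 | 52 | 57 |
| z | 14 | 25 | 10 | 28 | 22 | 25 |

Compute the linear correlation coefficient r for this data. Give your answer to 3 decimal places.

n = 6, Σw = 299, Σz = 124, Σw² = 15303, Σz² = 2814, Σwz = 6491
nΣwz − ΣwΣz = 38946 − 37076 = 1870
nΣw² − (Σw)² = 91818 − 89401 = 2417; nΣz² − (Σz)² = 16884 − 15376 = 1508
r = 1870 / √(2417 × 1508) = 1870 / 1909.1454 ≈ 0.979

0.979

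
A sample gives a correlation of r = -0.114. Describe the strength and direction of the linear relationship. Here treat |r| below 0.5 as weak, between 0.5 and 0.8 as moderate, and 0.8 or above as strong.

r = -0.114 < 0 so the relationship is negative.
|r| = 0.114, which falls in the weak range.

weak negative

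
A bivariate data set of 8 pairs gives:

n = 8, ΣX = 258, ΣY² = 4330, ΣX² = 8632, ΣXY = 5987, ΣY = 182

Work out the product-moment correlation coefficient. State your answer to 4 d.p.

0.4836

r = (nΣXY − ΣXΣY) / √[(nΣX² − (ΣX)²)(nΣY² − (ΣY)²)]
Numerator: 8×5987 − 258×182 = 940
Denominator: √[(69056 − 66564)(34640 − 33124)] = √[2492 × 1516] = 1943.6749
r = 940 / 1943.6749 ≈ 0.4836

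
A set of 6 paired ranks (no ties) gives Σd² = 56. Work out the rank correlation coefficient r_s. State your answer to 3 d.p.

ρ = 1 − 6Σd² / [n(n²−1)] = 1 − 6×56 / (6×35)
  = 1 − 336/210 = 1 − 1.6000 ≈ -0.600

-0.600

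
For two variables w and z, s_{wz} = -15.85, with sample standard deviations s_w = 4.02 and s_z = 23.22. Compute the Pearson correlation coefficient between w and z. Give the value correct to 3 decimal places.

-0.170

r = Cov(w,z) / (s_w · s_z) = -15.85 / (4.02 × 23.22)
  = -15.85 / 93.3444 ≈ -0.170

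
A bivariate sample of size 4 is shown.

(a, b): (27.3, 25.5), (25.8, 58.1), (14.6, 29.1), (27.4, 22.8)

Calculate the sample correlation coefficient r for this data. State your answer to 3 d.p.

n = 4, Σa = 95.1, Σb = 135.5, Σa² = 2374.85, Σb² = 5392.51, Σab = 3244.71
nΣab − ΣaΣb = 12978.84 − 12886.05 = 92.79
nΣa² − (Σa)² = 9499.4 − 9044.01 = 455.39; nΣb² − (Σb)² = 21570.04 − 18360.25 = 3209.79
r = 92.79 / √(455.39 × 3209.79) = 92.79 / 1209.0104 ≈ 0.077

0.077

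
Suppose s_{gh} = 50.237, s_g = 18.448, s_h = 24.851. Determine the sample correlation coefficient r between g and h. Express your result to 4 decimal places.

0.1096

r = Cov(g,h) / (s_g · s_h) = 50.237 / (18.448 × 24.851)
  = 50.237 / 458.4512 ≈ 0.1096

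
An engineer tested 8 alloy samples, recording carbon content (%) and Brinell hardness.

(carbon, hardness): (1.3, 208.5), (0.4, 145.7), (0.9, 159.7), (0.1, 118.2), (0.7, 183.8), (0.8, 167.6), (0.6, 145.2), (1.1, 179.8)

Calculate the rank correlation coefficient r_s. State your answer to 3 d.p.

Rank carbon: 8, 2, 6, 1, 4, 5, 3, 7
Rank hardness: 8, 3, 4, 1, 7, 5, 2, 6
d = rank(carbon) − rank(hardness): 0, -1, 2, 0, -3, 0, 1, 1; Σd² = 16
ρ = 1 − 6Σd² / [n(n²−1)] = 1 − 6×16 / (8×63) = 1 − 96/504 ≈ 0.810

0.810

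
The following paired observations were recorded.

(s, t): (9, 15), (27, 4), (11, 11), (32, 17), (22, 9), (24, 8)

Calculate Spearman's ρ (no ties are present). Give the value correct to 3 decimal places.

-0.143

Rank s: 1, 5, 2, 6, 3, 4
Rank t: 5, 1, 4, 6, 3, 2
d = rank(s) − rank(t): -4, 4, -2, 0, 0, 2; Σd² = 40
ρ = 1 − 6Σd² / [n(n²−1)] = 1 − 6×40 / (6×35) = 1 − 240/210 ≈ -0.143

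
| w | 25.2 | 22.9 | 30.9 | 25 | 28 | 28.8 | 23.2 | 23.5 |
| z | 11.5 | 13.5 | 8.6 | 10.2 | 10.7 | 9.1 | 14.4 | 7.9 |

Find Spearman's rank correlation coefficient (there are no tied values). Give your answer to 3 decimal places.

-0.548

Rank w: 5, 1, 8, 4, 6, 7, 2, 3
Rank z: 6, 7, 2, 4, 5, 3, 8, 1
d = rank(w) − rank(z): -1, -6, 6, 0, 1, 4, -6, 2; Σd² = 130
ρ = 1 − 6Σd² / [n(n²−1)] = 1 − 6×130 / (8×63) = 1 − 780/504 ≈ -0.548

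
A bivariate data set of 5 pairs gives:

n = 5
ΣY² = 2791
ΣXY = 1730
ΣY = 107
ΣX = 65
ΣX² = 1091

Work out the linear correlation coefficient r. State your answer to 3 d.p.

0.965

r = (nΣXY − ΣXΣY) / √[(nΣX² − (ΣX)²)(nΣY² − (ΣY)²)]
Numerator: 5×1730 − 65×107 = 1695
Denominator: √[(5455 − 4225)(13955 − 11449)] = √[1230 × 2506] = 1755.6708
r = 1695 / 1755.6708 ≈ 0.965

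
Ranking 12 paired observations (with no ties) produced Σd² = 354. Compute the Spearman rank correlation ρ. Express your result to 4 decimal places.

-0.2378

ρ = 1 − 6Σd² / [n(n²−1)] = 1 − 6×354 / (12×143)
  = 1 − 2124/1716 = 1 − 1.23776 ≈ -0.2378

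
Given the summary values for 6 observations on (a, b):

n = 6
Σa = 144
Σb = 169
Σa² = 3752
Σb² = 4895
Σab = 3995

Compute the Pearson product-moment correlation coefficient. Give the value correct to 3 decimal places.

r = (nΣab − ΣaΣb) / √[(nΣa² − (Σa)²)(nΣb² − (Σb)²)]
Numerator: 6×3995 − 144×169 = -366
Denominator: √[(22512 − 20736)(29370 − 28561)] = √[1776 × 809] = 1198.6593
r = -366 / 1198.6593 ≈ -0.305

-0.305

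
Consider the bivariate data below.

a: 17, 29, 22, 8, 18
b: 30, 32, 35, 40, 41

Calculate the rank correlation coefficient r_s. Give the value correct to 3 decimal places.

-0.200

Rank a: 2, 5, 4, 1, 3
Rank b: 1, 2, 3, 4, 5
d = rank(a) − rank(b): 1, 3, 1, -3, -2; Σd² = 24
ρ = 1 − 6Σd² / [n(n²−1)] = 1 − 6×24 / (5×24) = 1 − 144/120 ≈ -0.200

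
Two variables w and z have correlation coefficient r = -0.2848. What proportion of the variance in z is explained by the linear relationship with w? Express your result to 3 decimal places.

r² = (-0.2848)² = 0.081

0.081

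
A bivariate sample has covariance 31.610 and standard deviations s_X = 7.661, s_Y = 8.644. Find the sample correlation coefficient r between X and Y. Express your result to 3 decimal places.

0.477

r = Cov(X,Y) / (s_X · s_Y) = 31.610 / (7.661 × 8.644)
  = 31.610 / 66.2217 ≈ 0.477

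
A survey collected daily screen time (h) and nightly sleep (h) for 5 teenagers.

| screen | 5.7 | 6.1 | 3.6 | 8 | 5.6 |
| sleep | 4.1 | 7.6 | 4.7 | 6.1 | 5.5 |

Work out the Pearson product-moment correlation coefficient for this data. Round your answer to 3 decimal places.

0.454

n = 5, Σx = 29, Σy = 28, Σx² = 178.02, Σy² = 164.12, Σxy = 166.25
nΣxy − ΣxΣy = 831.25 − 812 = 19.25
nΣx² − (Σx)² = 890.1 − 841 = 49.1; nΣy² − (Σy)² = 820.6 − 784 = 36.6
r = 19.25 / √(49.1 × 36.6) = 19.25 / 42.3917 ≈ 0.454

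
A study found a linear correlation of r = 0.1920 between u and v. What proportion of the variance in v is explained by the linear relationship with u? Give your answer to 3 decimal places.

0.037

r² = (0.1920)² = 0.037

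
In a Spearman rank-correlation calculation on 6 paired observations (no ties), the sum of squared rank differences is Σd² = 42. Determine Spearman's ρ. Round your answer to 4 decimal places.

ρ = 1 − 6Σd² / [n(n²−1)] = 1 − 6×42 / (6×35)
  = 1 − 252/210 = 1 − 1.20000 ≈ -0.2000

-0.2000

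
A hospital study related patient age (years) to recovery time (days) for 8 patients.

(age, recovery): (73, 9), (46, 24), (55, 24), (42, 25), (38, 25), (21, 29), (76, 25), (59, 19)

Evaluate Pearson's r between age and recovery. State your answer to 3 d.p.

-0.656

n = 8, Σx = 410, Σy = 180, Σx² = 23376, Σy² = 4310, Σxy = 8711
nΣxy − ΣxΣy = 69688 − 73800 = -4112
nΣx² − (Σx)² = 187008 − 168100 = 18908; nΣy² − (Σy)² = 34480 − 32400 = 2080
r = -4112 / √(18908 × 2080) = -4112 / 6271.2551 ≈ -0.656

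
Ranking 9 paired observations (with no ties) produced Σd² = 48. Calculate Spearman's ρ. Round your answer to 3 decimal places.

0.600

ρ = 1 − 6Σd² / [n(n²−1)] = 1 − 6×48 / (9×80)
  = 1 − 288/720 = 1 − 0.4000 ≈ 0.600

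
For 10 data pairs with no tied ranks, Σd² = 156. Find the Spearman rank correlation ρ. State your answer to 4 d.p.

0.0545

ρ = 1 − 6Σd² / [n(n²−1)] = 1 − 6×156 / (10×99)
  = 1 − 936/990 = 1 − 0.94545 ≈ 0.0545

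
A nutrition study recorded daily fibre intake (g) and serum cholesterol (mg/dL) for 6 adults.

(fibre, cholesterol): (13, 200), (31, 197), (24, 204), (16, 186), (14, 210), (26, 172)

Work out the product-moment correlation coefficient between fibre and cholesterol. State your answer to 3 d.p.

n = 6, Σx = 124, Σy = 1169, Σx² = 2834, Σy² = 228705, Σxy = 23991
nΣxy − ΣxΣy = 143946 − 144956 = -1010
nΣx² − (Σx)² = 17004 − 15376 = 1628; nΣy² − (Σy)² = 1372230 − 1366561 = 5669
r = -1010 / √(1628 × 5669) = -1010 / 3037.9486 ≈ -0.332

-0.332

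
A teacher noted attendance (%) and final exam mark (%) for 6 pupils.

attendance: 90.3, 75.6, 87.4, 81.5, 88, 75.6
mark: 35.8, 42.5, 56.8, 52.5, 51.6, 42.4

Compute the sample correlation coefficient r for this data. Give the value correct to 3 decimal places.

0.169

n = 6, Σx = 498.4, Σy = 281.6, Σx² = 41609.82, Σy² = 13530.7, Σxy = 23435.05
nΣxy − ΣxΣy = 140610.3 − 140349.44 = 260.86
nΣx² − (Σx)² = 249658.92 − 248402.56 = 1256.36; nΣy² − (Σy)² = 81184.2 − 79298.56 = 1885.64
r = 260.86 / √(1256.36 × 1885.64) = 260.86 / 1539.1695 ≈ 0.169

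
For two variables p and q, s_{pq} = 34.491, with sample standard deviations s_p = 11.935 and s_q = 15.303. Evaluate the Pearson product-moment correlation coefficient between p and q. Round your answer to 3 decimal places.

r = Cov(p,q) / (s_p · s_q) = 34.491 / (11.935 × 15.303)
  = 34.491 / 182.6413 ≈ 0.189

0.189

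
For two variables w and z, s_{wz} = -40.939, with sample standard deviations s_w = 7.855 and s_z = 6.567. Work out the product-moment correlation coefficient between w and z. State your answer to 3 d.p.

-0.794

r = Cov(w,z) / (s_w · s_z) = -40.939 / (7.855 × 6.567)
  = -40.939 / 51.5838 ≈ -0.794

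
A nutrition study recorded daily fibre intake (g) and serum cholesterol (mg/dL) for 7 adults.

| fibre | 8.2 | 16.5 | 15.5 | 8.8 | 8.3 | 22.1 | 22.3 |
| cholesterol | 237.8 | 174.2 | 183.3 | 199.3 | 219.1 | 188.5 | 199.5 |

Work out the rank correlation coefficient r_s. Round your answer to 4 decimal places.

Rank fibre: 1, 5, 4, 3, 2, 6, 7
Rank cholesterol: 7, 1, 2, 4, 6, 3, 5
d = rank(fibre) − rank(cholesterol): -6, 4, 2, -1, -4, 3, 2; Σd² = 86
ρ = 1 − 6Σd² / [n(n²−1)] = 1 − 6×86 / (7×48) = 1 − 516/336 ≈ -0.5357

-0.5357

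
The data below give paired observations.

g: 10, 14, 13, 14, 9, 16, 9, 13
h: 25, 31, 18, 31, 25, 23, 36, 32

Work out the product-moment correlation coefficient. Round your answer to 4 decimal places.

-0.2084

n = 8, Σg = 98, Σh = 221, Σg² = 1248, Σh² = 6345, Σgh = 2685
nΣgh − ΣgΣh = 21480 − 21658 = -178
nΣg² − (Σg)² = 9984 − 9604 = 380; nΣh² − (Σh)² = 50760 − 48841 = 1919
r = -178 / √(380 × 1919) = -178 / 853.9438 ≈ -0.2084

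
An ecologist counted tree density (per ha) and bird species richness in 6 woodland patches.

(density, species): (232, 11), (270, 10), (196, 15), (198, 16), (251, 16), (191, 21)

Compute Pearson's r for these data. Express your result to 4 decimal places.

n = 6, Σx = 1338, Σy = 89, Σx² = 303826, Σy² = 1399, Σxy = 19387
nΣxy − ΣxΣy = 116322 − 119082 = -2760
nΣx² − (Σx)² = 1822956 − 1790244 = 32712; nΣy² − (Σy)² = 8394 − 7921 = 473
r = -2760 / √(32712 × 473) = -2760 / 3933.5450 ≈ -0.7017

-0.7017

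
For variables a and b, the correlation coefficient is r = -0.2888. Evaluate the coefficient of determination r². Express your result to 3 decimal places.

r² = (-0.2888)² = 0.083

0.083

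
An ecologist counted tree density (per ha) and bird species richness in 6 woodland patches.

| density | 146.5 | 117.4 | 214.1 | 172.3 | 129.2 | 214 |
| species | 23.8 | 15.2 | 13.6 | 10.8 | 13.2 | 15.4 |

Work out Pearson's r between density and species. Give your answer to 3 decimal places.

n = 6, Σx = 993.5, Σy = 92, Σx² = 173259.75, Σy² = 1510.48, Σxy = 15044.82
nΣxy − ΣxΣy = 90268.92 − 91402 = -1133.08
nΣx² − (Σx)² = 1039558.5 − 987042.25 = 52516.25; nΣy² − (Σy)² = 9062.88 − 8464 = 598.88
r = -1133.08 / √(52516.25 × 598.88) = -1133.08 / 5608.1130 ≈ -0.202

-0.202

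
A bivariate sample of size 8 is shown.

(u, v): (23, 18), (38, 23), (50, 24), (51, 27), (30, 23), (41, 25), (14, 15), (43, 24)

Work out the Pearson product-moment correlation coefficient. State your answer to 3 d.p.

0.931

n = 8, Σu = 290, Σv = 179, Σu² = 11700, Σv² = 4113, Σuv = 6822
nΣuv − ΣuΣv = 54576 − 51910 = 2666
nΣu² − (Σu)² = 93600 − 84100 = 9500; nΣv² − (Σv)² = 32904 − 32041 = 863
r = 2666 / √(9500 × 863) = 2666 / 2863.3023 ≈ 0.931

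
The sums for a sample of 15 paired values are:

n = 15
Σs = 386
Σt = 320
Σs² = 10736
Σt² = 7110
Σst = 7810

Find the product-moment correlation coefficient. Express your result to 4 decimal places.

-0.8903

r = (nΣst − ΣsΣt) / √[(nΣs² − (Σs)²)(nΣt² − (Σt)²)]
Numerator: 15×7810 − 386×320 = -6370
Denominator: √[(161040 − 148996)(106650 − 102400)] = √[12044 × 4250] = 7154.5091
r = -6370 / 7154.5091 ≈ -0.8903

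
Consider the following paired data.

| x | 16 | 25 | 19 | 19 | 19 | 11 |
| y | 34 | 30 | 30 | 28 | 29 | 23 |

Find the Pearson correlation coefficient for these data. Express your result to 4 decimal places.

0.4761

n = 6, Σx = 109, Σy = 174, Σx² = 2085, Σy² = 5110, Σxy = 3200
nΣxy − ΣxΣy = 19200 − 18966 = 234
nΣx² − (Σx)² = 12510 − 11881 = 629; nΣy² − (Σy)² = 30660 − 30276 = 384
r = 234 / √(629 × 384) = 234 / 491.4631 ≈ 0.4761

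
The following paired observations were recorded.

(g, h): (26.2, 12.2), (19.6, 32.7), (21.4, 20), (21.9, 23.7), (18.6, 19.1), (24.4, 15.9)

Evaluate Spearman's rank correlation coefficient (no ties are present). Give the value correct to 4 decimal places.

Rank g: 6, 2, 3, 4, 1, 5
Rank h: 1, 6, 4, 5, 3, 2
d = rank(g) − rank(h): 5, -4, -1, -1, -2, 3; Σd² = 56
ρ = 1 − 6Σd² / [n(n²−1)] = 1 − 6×56 / (6×35) = 1 − 336/210 ≈ -0.6000

-0.6000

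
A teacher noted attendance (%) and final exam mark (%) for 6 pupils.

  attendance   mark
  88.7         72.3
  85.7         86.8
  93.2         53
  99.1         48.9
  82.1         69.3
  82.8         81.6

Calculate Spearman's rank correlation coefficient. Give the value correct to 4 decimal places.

-0.6000

Rank attendance: 4, 3, 5, 6, 1, 2
Rank mark: 4, 6, 2, 1, 3, 5
d = rank(attendance) − rank(mark): 0, -3, 3, 5, -2, -3; Σd² = 56
ρ = 1 − 6Σd² / [n(n²−1)] = 1 − 6×56 / (6×35) = 1 − 336/210 ≈ -0.6000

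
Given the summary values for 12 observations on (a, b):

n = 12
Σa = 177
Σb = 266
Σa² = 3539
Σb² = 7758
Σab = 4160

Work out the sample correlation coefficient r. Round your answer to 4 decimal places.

0.1799

r = (nΣab − ΣaΣb) / √[(nΣa² − (Σa)²)(nΣb² − (Σb)²)]
Numerator: 12×4160 − 177×266 = 2838
Denominator: √[(42468 − 31329)(93096 − 70756)] = √[11139 × 22340] = 15774.8300
r = 2838 / 15774.8300 ≈ 0.1799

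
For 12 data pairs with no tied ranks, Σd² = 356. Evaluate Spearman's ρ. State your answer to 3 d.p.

ρ = 1 − 6Σd² / [n(n²−1)] = 1 − 6×356 / (12×143)
  = 1 − 2136/1716 = 1 − 1.2448 ≈ -0.245

-0.245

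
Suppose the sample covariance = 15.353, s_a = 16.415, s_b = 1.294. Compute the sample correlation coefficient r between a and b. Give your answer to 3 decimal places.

0.723

r = Cov(a,b) / (s_a · s_b) = 15.353 / (16.415 × 1.294)
  = 15.353 / 21.2410 ≈ 0.723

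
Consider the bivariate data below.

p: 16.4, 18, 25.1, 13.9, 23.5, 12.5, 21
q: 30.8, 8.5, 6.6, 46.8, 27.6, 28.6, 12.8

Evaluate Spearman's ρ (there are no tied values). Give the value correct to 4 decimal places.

-0.7500

Rank p: 3, 4, 7, 2, 6, 1, 5
Rank q: 6, 2, 1, 7, 4, 5, 3
d = rank(p) − rank(q): -3, 2, 6, -5, 2, -4, 2; Σd² = 98
ρ = 1 − 6Σd² / [n(n²−1)] = 1 − 6×98 / (7×48) = 1 − 588/336 ≈ -0.7500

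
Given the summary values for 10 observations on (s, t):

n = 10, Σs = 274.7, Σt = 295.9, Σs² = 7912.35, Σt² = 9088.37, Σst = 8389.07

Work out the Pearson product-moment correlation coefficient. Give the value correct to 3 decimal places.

0.747

r = (nΣst − ΣsΣt) / √[(nΣs² − (Σs)²)(nΣt² − (Σt)²)]
Numerator: 10×8389.07 − 274.7×295.9 = 2606.97
Denominator: √[(79123.5 − 75460.09)(90883.7 − 87556.81)] = √[3663.41 × 3326.89] = 3491.0975
r = 2606.97 / 3491.0975 ≈ 0.747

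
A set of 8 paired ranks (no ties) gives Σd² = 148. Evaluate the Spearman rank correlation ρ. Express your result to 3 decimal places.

ρ = 1 − 6Σd² / [n(n²−1)] = 1 − 6×148 / (8×63)
  = 1 − 888/504 = 1 − 1.7619 ≈ -0.762

-0.762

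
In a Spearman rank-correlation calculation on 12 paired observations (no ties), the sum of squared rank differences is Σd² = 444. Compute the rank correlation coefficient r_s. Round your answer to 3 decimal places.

ρ = 1 − 6Σd² / [n(n²−1)] = 1 − 6×444 / (12×143)
  = 1 − 2664/1716 = 1 − 1.5524 ≈ -0.552

-0.552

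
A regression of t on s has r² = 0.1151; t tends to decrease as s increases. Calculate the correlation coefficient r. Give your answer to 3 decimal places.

-0.339

|r| = √0.1151 = 0.339
The association is negative, so r = −0.339.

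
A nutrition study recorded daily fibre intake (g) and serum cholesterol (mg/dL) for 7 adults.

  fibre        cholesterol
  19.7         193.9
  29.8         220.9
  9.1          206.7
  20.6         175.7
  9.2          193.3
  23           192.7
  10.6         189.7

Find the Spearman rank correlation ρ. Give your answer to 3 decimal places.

Rank fibre: 4, 7, 1, 5, 2, 6, 3
Rank cholesterol: 5, 7, 6, 1, 4, 3, 2
d = rank(fibre) − rank(cholesterol): -1, 0, -5, 4, -2, 3, 1; Σd² = 56
ρ = 1 − 6Σd² / [n(n²−1)] = 1 − 6×56 / (7×48) = 1 − 336/336 ≈ 0.000

0.000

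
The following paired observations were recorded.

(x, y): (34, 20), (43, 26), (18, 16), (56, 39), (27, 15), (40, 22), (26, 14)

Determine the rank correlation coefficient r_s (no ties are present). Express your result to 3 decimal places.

0.893

Rank x: 4, 6, 1, 7, 3, 5, 2
Rank y: 4, 6, 3, 7, 2, 5, 1
d = rank(x) − rank(y): 0, 0, -2, 0, 1, 0, 1; Σd² = 6
ρ = 1 − 6Σd² / [n(n²−1)] = 1 − 6×6 / (7×48) = 1 − 36/336 ≈ 0.893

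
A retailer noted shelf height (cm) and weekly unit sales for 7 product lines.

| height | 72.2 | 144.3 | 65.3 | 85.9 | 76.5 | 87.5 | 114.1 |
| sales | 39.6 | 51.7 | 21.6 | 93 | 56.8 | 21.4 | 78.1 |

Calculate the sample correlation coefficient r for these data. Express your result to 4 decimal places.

0.3174

n = 7, Σx = 645.8, Σy = 362.2, Σx² = 64205.54, Σy² = 23140.42, Σxy = 34847.52
nΣxy − ΣxΣy = 243932.64 − 233908.76 = 10023.88
nΣx² − (Σx)² = 449438.78 − 417057.64 = 32381.14; nΣy² − (Σy)² = 161982.94 − 131188.84 = 30794.1
r = 10023.88 / √(32381.14 × 30794.1) = 10023.88 / 31577.6513 ≈ 0.3174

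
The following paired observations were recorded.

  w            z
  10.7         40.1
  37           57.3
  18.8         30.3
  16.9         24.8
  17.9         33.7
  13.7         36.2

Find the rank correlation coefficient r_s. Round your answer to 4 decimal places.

Rank w: 1, 6, 5, 3, 4, 2
Rank z: 5, 6, 2, 1, 3, 4
d = rank(w) − rank(z): -4, 0, 3, 2, 1, -2; Σd² = 34
ρ = 1 − 6Σd² / [n(n²−1)] = 1 − 6×34 / (6×35) = 1 − 204/210 ≈ 0.0286

0.0286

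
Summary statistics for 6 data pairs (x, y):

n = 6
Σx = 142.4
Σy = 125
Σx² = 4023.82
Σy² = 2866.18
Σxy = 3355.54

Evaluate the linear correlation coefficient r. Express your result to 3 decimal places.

0.947

r = (nΣxy − ΣxΣy) / √[(nΣx² − (Σx)²)(nΣy² − (Σy)²)]
Numerator: 6×3355.54 − 142.4×125 = 2333.24
Denominator: √[(24142.92 − 20277.76)(17197.08 − 15625)] = √[3865.16 × 1572.08] = 2465.0235
r = 2333.24 / 2465.0235 ≈ 0.947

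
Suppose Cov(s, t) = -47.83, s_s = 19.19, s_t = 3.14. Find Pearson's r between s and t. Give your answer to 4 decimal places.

r = Cov(s,t) / (s_s · s_t) = -47.83 / (19.19 × 3.14)
  = -47.83 / 60.2566 ≈ -0.7938

-0.7938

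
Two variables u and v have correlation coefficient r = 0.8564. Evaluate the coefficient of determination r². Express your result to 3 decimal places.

0.733

r² = (0.8564)² = 0.733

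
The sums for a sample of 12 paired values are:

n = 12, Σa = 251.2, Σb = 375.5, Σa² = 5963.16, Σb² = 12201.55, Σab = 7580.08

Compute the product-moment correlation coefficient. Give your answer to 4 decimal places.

r = (nΣab − ΣaΣb) / √[(nΣa² − (Σa)²)(nΣb² − (Σb)²)]
Numerator: 12×7580.08 − 251.2×375.5 = -3364.64
Denominator: √[(71557.92 − 63101.44)(146418.6 − 141000.25)] = √[8456.48 × 5418.35] = 6769.0596
r = -3364.64 / 6769.0596 ≈ -0.4971

-0.4971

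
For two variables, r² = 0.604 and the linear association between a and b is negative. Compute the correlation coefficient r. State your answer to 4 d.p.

-0.7772

|r| = √0.604 = 0.7772
The association is negative, so r = −0.7772.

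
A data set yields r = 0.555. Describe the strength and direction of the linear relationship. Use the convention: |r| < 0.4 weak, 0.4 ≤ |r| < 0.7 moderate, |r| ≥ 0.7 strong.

r = 0.555 > 0 so the relationship is positive.
|r| = 0.555, which falls in the moderate range.

moderate positive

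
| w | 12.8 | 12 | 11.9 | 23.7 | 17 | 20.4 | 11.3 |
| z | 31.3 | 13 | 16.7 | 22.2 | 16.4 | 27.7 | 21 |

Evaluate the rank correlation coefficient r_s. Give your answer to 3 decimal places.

0.357

Rank w: 4, 3, 2, 7, 5, 6, 1
Rank z: 7, 1, 3, 5, 2, 6, 4
d = rank(w) − rank(z): -3, 2, -1, 2, 3, 0, -3; Σd² = 36
ρ = 1 − 6Σd² / [n(n²−1)] = 1 − 6×36 / (7×48) = 1 − 216/336 ≈ 0.357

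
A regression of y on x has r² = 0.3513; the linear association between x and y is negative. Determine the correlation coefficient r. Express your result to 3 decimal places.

-0.593

|r| = √0.3513 = 0.593
The association is negative, so r = −0.593.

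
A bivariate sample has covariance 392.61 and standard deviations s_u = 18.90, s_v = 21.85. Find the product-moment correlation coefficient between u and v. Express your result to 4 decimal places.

r = Cov(u,v) / (s_u · s_v) = 392.61 / (18.90 × 21.85)
  = 392.61 / 412.9650 ≈ 0.9507

0.9507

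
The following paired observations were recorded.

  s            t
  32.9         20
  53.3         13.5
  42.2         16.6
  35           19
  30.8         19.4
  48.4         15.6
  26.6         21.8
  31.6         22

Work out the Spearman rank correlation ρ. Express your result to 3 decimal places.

Rank s: 4, 8, 6, 5, 2, 7, 1, 3
Rank t: 6, 1, 3, 4, 5, 2, 7, 8
d = rank(s) − rank(t): -2, 7, 3, 1, -3, 5, -6, -5; Σd² = 158
ρ = 1 − 6Σd² / [n(n²−1)] = 1 − 6×158 / (8×63) = 1 − 948/504 ≈ -0.881

-0.881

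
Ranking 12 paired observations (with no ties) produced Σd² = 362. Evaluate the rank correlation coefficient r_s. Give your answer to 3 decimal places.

ρ = 1 − 6Σd² / [n(n²−1)] = 1 − 6×362 / (12×143)
  = 1 − 2172/1716 = 1 − 1.2657 ≈ -0.266

-0.266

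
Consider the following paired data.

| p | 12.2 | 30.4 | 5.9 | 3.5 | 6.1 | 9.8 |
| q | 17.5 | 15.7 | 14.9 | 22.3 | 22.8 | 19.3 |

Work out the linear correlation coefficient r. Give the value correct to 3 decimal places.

-0.540

n = 6, Σp = 67.9, Σq = 112.5, Σp² = 1253.31, Σq² = 2164.37, Σpq = 1184.96
nΣpq − ΣpΣq = 7109.76 − 7638.75 = -528.99
nΣp² − (Σp)² = 7519.86 − 4610.41 = 2909.45; nΣq² − (Σq)² = 12986.22 − 12656.25 = 329.97
r = -528.99 / √(2909.45 × 329.97) = -528.99 / 979.8118 ≈ -0.540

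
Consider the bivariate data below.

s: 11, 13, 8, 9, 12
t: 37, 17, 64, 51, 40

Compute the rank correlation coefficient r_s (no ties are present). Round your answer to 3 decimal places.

-0.900

Rank s: 3, 5, 1, 2, 4
Rank t: 2, 1, 5, 4, 3
d = rank(s) − rank(t): 1, 4, -4, -2, 1; Σd² = 38
ρ = 1 − 6Σd² / [n(n²−1)] = 1 − 6×38 / (5×24) = 1 − 228/120 ≈ -0.900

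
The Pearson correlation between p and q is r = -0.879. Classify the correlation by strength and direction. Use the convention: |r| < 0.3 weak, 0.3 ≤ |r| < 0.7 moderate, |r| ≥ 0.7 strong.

r = -0.879 < 0 so the relationship is negative.
|r| = 0.879, which falls in the strong range.

strong negative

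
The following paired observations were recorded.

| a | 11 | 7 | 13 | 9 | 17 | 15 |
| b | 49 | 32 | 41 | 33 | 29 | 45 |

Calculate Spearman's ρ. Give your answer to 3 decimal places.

-0.029

Rank a: 3, 1, 4, 2, 6, 5
Rank b: 6, 2, 4, 3, 1, 5
d = rank(a) − rank(b): -3, -1, 0, -1, 5, 0; Σd² = 36
ρ = 1 − 6Σd² / [n(n²−1)] = 1 − 6×36 / (6×35) = 1 − 216/210 ≈ -0.029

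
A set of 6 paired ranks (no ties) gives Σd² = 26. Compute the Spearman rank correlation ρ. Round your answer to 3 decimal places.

ρ = 1 − 6Σd² / [n(n²−1)] = 1 − 6×26 / (6×35)
  = 1 − 156/210 = 1 − 0.7429 ≈ 0.257

0.257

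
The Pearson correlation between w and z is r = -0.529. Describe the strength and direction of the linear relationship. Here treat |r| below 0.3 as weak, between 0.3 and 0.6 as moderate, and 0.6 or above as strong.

r = -0.529 < 0 so the relationship is negative.
|r| = 0.529, which falls in the moderate range.

moderate negative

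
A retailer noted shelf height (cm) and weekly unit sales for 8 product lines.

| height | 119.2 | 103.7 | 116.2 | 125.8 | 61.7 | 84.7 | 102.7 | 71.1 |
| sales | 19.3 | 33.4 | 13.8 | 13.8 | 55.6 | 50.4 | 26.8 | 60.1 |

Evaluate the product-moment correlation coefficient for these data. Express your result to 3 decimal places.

-0.964

n = 8, Σx = 785.1, Σy = 273.2, Σx² = 80873.89, Σy² = 11830.7, Σxy = 23828.61
nΣxy − ΣxΣy = 190628.88 − 214489.32 = -23860.44
nΣx² − (Σx)² = 646991.12 − 616382.01 = 30609.11; nΣy² − (Σy)² = 94645.6 − 74638.24 = 20007.36
r = -23860.44 / √(30609.11 × 20007.36) = -23860.44 / 24746.8681 ≈ -0.964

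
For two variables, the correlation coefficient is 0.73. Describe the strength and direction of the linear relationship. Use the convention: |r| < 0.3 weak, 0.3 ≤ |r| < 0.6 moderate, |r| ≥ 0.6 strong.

strong positive

r = 0.73 > 0 so the relationship is positive.
|r| = 0.73, which falls in the strong range.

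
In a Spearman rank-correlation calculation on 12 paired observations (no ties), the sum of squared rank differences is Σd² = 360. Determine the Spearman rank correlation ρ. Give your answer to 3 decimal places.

-0.259

ρ = 1 − 6Σd² / [n(n²−1)] = 1 − 6×360 / (12×143)
  = 1 − 2160/1716 = 1 − 1.2587 ≈ -0.259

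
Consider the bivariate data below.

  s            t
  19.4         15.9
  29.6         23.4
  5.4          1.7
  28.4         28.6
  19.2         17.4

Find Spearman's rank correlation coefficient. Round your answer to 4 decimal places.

Rank s: 3, 5, 1, 4, 2
Rank t: 2, 4, 1, 5, 3
d = rank(s) − rank(t): 1, 1, 0, -1, -1; Σd² = 4
ρ = 1 − 6Σd² / [n(n²−1)] = 1 − 6×4 / (5×24) = 1 − 24/120 ≈ 0.8000

0.8000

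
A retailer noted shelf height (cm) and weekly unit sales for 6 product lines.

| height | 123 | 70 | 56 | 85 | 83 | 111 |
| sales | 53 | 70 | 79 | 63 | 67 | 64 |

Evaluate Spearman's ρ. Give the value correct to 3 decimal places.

-0.943

Rank height: 6, 2, 1, 4, 3, 5
Rank sales: 1, 5, 6, 2, 4, 3
d = rank(height) − rank(sales): 5, -3, -5, 2, -1, 2; Σd² = 68
ρ = 1 − 6Σd² / [n(n²−1)] = 1 − 6×68 / (6×35) = 1 − 408/210 ≈ -0.943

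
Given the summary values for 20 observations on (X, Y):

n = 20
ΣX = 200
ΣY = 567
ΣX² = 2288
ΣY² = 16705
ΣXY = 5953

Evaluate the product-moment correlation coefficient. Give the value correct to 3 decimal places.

r = (nΣXY − ΣXΣY) / √[(nΣX² − (ΣX)²)(nΣY² − (ΣY)²)]
Numerator: 20×5953 − 200×567 = 5660
Denominator: √[(45760 − 40000)(334100 − 321489)] = √[5760 × 12611] = 8522.8728
r = 5660 / 8522.8728 ≈ 0.664

0.664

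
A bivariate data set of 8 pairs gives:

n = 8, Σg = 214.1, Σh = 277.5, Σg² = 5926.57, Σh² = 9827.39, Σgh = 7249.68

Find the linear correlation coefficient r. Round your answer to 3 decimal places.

r = (nΣgh − ΣgΣh) / √[(nΣg² − (Σg)²)(nΣh² − (Σh)²)]
Numerator: 8×7249.68 − 214.1×277.5 = -1415.31
Denominator: √[(47412.56 − 45838.81)(78619.12 − 77006.25)] = √[1573.75 × 1612.87] = 1593.1899
r = -1415.31 / 1593.1899 ≈ -0.888

-0.888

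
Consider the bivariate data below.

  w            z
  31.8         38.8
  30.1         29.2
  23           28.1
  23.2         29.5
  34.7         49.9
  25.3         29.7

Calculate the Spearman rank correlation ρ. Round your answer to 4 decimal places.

Rank w: 5, 4, 1, 2, 6, 3
Rank z: 5, 2, 1, 3, 6, 4
d = rank(w) − rank(z): 0, 2, 0, -1, 0, -1; Σd² = 6
ρ = 1 − 6Σd² / [n(n²−1)] = 1 − 6×6 / (6×35) = 1 − 36/210 ≈ 0.8286

0.8286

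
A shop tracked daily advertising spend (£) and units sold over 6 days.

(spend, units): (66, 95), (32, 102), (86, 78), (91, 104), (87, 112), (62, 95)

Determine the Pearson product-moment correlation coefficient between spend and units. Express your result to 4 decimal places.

n = 6, Σx = 424, Σy = 586, Σx² = 32470, Σy² = 57898, Σxy = 41340
nΣxy − ΣxΣy = 248040 − 248464 = -424
nΣx² − (Σx)² = 194820 − 179776 = 15044; nΣy² − (Σy)² = 347388 − 343396 = 3992
r = -424 / √(15044 × 3992) = -424 / 7749.5579 ≈ -0.0547

-0.0547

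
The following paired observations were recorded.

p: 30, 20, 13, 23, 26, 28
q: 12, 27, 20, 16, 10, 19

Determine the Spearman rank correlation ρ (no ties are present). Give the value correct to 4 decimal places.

Rank p: 6, 2, 1, 3, 4, 5
Rank q: 2, 6, 5, 3, 1, 4
d = rank(p) − rank(q): 4, -4, -4, 0, 3, 1; Σd² = 58
ρ = 1 − 6Σd² / [n(n²−1)] = 1 − 6×58 / (6×35) = 1 − 348/210 ≈ -0.6571

-0.6571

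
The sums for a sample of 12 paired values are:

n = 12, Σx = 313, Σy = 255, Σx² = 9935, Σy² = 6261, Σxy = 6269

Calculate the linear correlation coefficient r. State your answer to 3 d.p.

r = (nΣxy − ΣxΣy) / √[(nΣx² − (Σx)²)(nΣy² − (Σy)²)]
Numerator: 12×6269 − 313×255 = -4587
Denominator: √[(119220 − 97969)(75132 − 65025)] = √[21251 × 10107] = 14655.5060
r = -4587 / 14655.5060 ≈ -0.313

-0.313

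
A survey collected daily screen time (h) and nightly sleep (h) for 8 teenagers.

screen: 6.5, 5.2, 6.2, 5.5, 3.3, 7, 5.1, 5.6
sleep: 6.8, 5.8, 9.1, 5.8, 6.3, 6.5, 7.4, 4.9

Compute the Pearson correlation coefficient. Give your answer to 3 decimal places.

0.223

n = 8, Σx = 44.4, Σy = 52.6, Σx² = 255.24, Σy² = 357.04, Σxy = 294.15
nΣxy − ΣxΣy = 2353.2 − 2335.44 = 17.76
nΣx² − (Σx)² = 2041.92 − 1971.36 = 70.56; nΣy² − (Σy)² = 2856.32 − 2766.76 = 89.56
r = 17.76 / √(70.56 × 89.56) = 17.76 / 79.4944 ≈ 0.223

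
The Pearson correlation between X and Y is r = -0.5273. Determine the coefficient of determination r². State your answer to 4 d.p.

r² = (-0.5273)² = 0.2780

0.2780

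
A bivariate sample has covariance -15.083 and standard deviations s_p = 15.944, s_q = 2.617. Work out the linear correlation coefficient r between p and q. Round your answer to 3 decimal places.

r = Cov(p,q) / (s_p · s_q) = -15.083 / (15.944 × 2.617)
  = -15.083 / 41.7254 ≈ -0.361

-0.361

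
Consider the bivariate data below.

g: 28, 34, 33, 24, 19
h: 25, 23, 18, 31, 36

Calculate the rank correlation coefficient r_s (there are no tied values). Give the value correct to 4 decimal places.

Rank g: 3, 5, 4, 2, 1
Rank h: 3, 2, 1, 4, 5
d = rank(g) − rank(h): 0, 3, 3, -2, -4; Σd² = 38
ρ = 1 − 6Σd² / [n(n²−1)] = 1 − 6×38 / (5×24) = 1 − 228/120 ≈ -0.9000

-0.9000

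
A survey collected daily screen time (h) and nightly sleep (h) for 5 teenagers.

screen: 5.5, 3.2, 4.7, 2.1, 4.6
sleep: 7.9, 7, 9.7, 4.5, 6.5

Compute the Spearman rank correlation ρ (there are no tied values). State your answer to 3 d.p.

Rank screen: 5, 2, 4, 1, 3
Rank sleep: 4, 3, 5, 1, 2
d = rank(screen) − rank(sleep): 1, -1, -1, 0, 1; Σd² = 4
ρ = 1 − 6Σd² / [n(n²−1)] = 1 − 6×4 / (5×24) = 1 − 24/120 ≈ 0.800

0.800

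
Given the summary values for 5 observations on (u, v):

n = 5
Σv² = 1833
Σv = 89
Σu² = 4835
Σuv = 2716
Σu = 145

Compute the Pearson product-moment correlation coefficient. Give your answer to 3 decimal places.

0.341

r = (nΣuv − ΣuΣv) / √[(nΣu² − (Σu)²)(nΣv² − (Σv)²)]
Numerator: 5×2716 − 145×89 = 675
Denominator: √[(24175 − 21025)(9165 − 7921)] = √[3150 × 1244] = 1979.5454
r = 675 / 1979.5454 ≈ 0.341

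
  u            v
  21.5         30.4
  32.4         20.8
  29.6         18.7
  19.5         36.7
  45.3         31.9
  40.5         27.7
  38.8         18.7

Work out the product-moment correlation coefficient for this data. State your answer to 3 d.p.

n = 7, Σu = 227.6, Σv = 184.9, Σu² = 7966.2, Σv² = 5187.97, Σuv = 5889.17
nΣuv − ΣuΣv = 41224.19 − 42083.24 = -859.05
nΣu² − (Σu)² = 55763.4 − 51801.76 = 3961.64; nΣv² − (Σv)² = 36315.79 − 34188.01 = 2127.78
r = -859.05 / √(3961.64 × 2127.78) = -859.05 / 2903.3598 ≈ -0.296

-0.296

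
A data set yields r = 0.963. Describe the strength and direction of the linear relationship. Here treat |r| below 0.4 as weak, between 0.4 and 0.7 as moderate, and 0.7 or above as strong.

strong positive

r = 0.963 > 0 so the relationship is positive.
|r| = 0.963, which falls in the strong range.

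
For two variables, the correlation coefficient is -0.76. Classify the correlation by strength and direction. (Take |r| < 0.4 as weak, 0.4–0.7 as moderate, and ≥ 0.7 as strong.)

strong negative

r = -0.76 < 0 so the relationship is negative.
|r| = 0.76, which falls in the strong range.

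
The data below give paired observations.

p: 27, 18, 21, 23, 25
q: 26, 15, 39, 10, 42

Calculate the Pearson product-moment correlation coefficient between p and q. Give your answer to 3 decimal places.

n = 5, Σp = 114, Σq = 132, Σp² = 2648, Σq² = 4286, Σpq = 3071
nΣpq − ΣpΣq = 15355 − 15048 = 307
nΣp² − (Σp)² = 13240 − 12996 = 244; nΣq² − (Σq)² = 21430 − 17424 = 4006
r = 307 / √(244 × 4006) = 307 / 988.6678 ≈ 0.311

0.311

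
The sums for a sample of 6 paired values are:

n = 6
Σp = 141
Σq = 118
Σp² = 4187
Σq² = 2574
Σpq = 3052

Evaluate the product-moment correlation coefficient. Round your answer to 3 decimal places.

r = (nΣpq − ΣpΣq) / √[(nΣp² − (Σp)²)(nΣq² − (Σq)²)]
Numerator: 6×3052 − 141×118 = 1674
Denominator: √[(25122 − 19881)(15444 − 13924)] = √[5241 × 1520] = 2822.4670
r = 1674 / 2822.4670 ≈ 0.593

0.593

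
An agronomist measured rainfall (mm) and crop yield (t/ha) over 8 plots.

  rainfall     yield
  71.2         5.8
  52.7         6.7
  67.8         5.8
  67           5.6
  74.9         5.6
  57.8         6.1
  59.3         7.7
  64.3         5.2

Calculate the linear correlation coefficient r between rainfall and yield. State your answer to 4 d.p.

-0.6033

n = 8, Σx = 515, Σy = 48.5, Σx² = 33534.4, Σy² = 298.43, Σxy = 3097.48
nΣxy − ΣxΣy = 24779.84 − 24977.5 = -197.66
nΣx² − (Σx)² = 268275.2 − 265225 = 3050.2; nΣy² − (Σy)² = 2387.44 − 2352.25 = 35.19
r = -197.66 / √(3050.2 × 35.19) = -197.66 / 327.6226 ≈ -0.6033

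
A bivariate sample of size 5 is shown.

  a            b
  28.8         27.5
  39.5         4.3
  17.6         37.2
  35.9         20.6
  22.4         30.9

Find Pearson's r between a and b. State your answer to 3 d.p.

-0.932

n = 5, Σa = 144.2, Σb = 120.5, Σa² = 4490.02, Σb² = 3537.75, Σab = 3048.27
nΣab − ΣaΣb = 15241.35 − 17376.1 = -2134.75
nΣa² − (Σa)² = 22450.1 − 20793.64 = 1656.46; nΣb² − (Σb)² = 17688.75 − 14520.25 = 3168.5
r = -2134.75 / √(1656.46 × 3168.5) = -2134.75 / 2290.9591 ≈ -0.932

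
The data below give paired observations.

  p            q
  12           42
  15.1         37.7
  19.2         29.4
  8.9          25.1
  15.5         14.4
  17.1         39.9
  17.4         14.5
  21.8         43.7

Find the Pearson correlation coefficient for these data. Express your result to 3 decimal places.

n = 8, Σp = 127, Σq = 246.7, Σp² = 2130.52, Σq² = 8598.97, Σpq = 3971.59
nΣpq − ΣpΣq = 31772.72 − 31330.9 = 441.82
nΣp² − (Σp)² = 17044.16 − 16129 = 915.16; nΣq² − (Σq)² = 68791.76 − 60860.89 = 7930.87
r = 441.82 / √(915.16 × 7930.87) = 441.82 / 2694.0703 ≈ 0.164

0.164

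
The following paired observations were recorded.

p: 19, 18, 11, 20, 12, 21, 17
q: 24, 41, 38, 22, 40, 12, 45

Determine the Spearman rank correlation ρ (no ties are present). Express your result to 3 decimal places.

Rank p: 5, 4, 1, 6, 2, 7, 3
Rank q: 3, 6, 4, 2, 5, 1, 7
d = rank(p) − rank(q): 2, -2, -3, 4, -3, 6, -4; Σd² = 94
ρ = 1 − 6Σd² / [n(n²−1)] = 1 − 6×94 / (7×48) = 1 − 564/336 ≈ -0.679

-0.679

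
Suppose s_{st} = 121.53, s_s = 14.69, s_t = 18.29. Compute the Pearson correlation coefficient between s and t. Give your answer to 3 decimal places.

0.452

r = Cov(s,t) / (s_s · s_t) = 121.53 / (14.69 × 18.29)
  = 121.53 / 268.6801 ≈ 0.452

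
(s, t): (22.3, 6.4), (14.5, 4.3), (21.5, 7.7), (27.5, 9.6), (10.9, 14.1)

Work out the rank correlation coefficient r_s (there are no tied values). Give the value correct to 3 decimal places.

Rank s: 4, 2, 3, 5, 1
Rank t: 2, 1, 3, 4, 5
d = rank(s) − rank(t): 2, 1, 0, 1, -4; Σd² = 22
ρ = 1 − 6Σd² / [n(n²−1)] = 1 − 6×22 / (5×24) = 1 − 132/120 ≈ -0.100

-0.100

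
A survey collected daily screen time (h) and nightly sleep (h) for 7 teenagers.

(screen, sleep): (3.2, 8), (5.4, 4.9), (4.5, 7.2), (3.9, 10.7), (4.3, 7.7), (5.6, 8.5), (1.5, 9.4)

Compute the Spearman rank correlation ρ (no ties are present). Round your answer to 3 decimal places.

Rank screen: 2, 6, 5, 3, 4, 7, 1
Rank sleep: 4, 1, 2, 7, 3, 5, 6
d = rank(screen) − rank(sleep): -2, 5, 3, -4, 1, 2, -5; Σd² = 84
ρ = 1 − 6Σd² / [n(n²−1)] = 1 − 6×84 / (7×48) = 1 − 504/336 ≈ -0.500

-0.500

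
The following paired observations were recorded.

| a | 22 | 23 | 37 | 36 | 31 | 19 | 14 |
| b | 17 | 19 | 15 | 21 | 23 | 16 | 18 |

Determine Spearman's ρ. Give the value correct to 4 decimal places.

Rank a: 3, 4, 7, 6, 5, 2, 1
Rank b: 3, 5, 1, 6, 7, 2, 4
d = rank(a) − rank(b): 0, -1, 6, 0, -2, 0, -3; Σd² = 50
ρ = 1 − 6Σd² / [n(n²−1)] = 1 − 6×50 / (7×48) = 1 − 300/336 ≈ 0.1071

0.1071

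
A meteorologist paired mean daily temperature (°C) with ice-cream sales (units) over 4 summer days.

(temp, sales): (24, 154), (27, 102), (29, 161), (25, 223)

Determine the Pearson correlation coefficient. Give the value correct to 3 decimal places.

-0.321

n = 4, Σx = 105, Σy = 640, Σx² = 2771, Σy² = 109770, Σxy = 16694
nΣxy − ΣxΣy = 66776 − 67200 = -424
nΣx² − (Σx)² = 11084 − 11025 = 59; nΣy² − (Σy)² = 439080 − 409600 = 29480
r = -424 / √(59 × 29480) = -424 / 1318.8328 ≈ -0.321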